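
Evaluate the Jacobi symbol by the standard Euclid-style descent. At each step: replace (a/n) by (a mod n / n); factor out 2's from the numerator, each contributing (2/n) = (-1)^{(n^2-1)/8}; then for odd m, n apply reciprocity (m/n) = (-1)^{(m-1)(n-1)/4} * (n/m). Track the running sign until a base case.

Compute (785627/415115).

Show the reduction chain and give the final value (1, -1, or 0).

(785627/415115): 785627 mod 415115 = 370512, so (785627/415115) = (370512/415115)
factor out 2^4: 370512 = 2^4·23157; with 415115 mod 8 = 3, (2/415115) = -1; sign now +1; continue with (23157/415115)
flip (23157/415115) -> (415115/23157): both odd, 23157 mod 4 = 1, 415115 mod 4 = 3, so the flip contributes +1; sign now +1
(415115/23157): 415115 mod 23157 = 21446, so (415115/23157) = (21446/23157)
factor out 2^1: 21446 = 2^1·10723; with 23157 mod 8 = 5, (2/23157) = -1; sign now -1; continue with (10723/23157)
flip (10723/23157) -> (23157/10723): both odd, 10723 mod 4 = 3, 23157 mod 4 = 1, so the flip contributes +1; sign now -1
(23157/10723): 23157 mod 10723 = 1711, so (23157/10723) = (1711/10723)
flip (1711/10723) -> (10723/1711): both odd, 1711 mod 4 = 3, 10723 mod 4 = 3, so the flip contributes -1; sign now +1
(10723/1711): 10723 mod 1711 = 457, so (10723/1711) = (457/1711)
flip (457/1711) -> (1711/457): both odd, 457 mod 4 = 1, 1711 mod 4 = 3, so the flip contributes +1; sign now +1
(1711/457): 1711 mod 457 = 340, so (1711/457) = (340/457)
factor out 2^2: 340 = 2^2·85; with 457 mod 8 = 1, (2/457) = +1; sign now +1; continue with (85/457)
flip (85/457) -> (457/85): both odd, 85 mod 4 = 1, 457 mod 4 = 1, so the flip contributes +1; sign now +1
(457/85): 457 mod 85 = 32, so (457/85) = (32/85)
factor out 2^5: 32 = 2^5·1; with 85 mod 8 = 5, (2/85) = -1; sign now -1; continue with (1/85)
reached (1/85) = 1, so the symbol is -1

-1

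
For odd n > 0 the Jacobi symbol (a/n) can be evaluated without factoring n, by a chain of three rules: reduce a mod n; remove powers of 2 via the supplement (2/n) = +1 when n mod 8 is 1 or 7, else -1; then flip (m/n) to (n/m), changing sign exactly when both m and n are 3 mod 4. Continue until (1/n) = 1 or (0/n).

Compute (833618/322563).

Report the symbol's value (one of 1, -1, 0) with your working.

(833618/322563) = (188492/322563)   [reduce mod 322563]
188492 = 2^2·47123; (2/322563) = -1 since 322563 mod 8 = 3, so (188492/322563) = (-1)^2·(47123/322563); sign now +1
reciprocity: (47123/322563) = -1·(322563/47123) since 47123 mod 4 = 3, 322563 mod 4 = 3; sign now -1
(322563/47123) = (39825/47123)   [reduce mod 47123]
reciprocity: (39825/47123) = +1·(47123/39825) since 39825 mod 4 = 1, 47123 mod 4 = 3; sign now -1
(47123/39825) = (7298/39825)   [reduce mod 39825]
7298 = 2^1·3649; (2/39825) = +1 since 39825 mod 8 = 1, so (7298/39825) = (+1)^1·(3649/39825); sign now -1
reciprocity: (3649/39825) = +1·(39825/3649) since 3649 mod 4 = 1, 39825 mod 4 = 1; sign now -1
(39825/3649) = (3335/3649)   [reduce mod 3649]
reciprocity: (3335/3649) = +1·(3649/3335) since 3335 mod 4 = 3, 3649 mod 4 = 1; sign now -1
(3649/3335) = (314/3335)   [reduce mod 3335]
314 = 2^1·157; (2/3335) = +1 since 3335 mod 8 = 7, so (314/3335) = (+1)^1·(157/3335); sign now -1
reciprocity: (157/3335) = +1·(3335/157) since 157 mod 4 = 1, 3335 mod 4 = 3; sign now -1
(3335/157) = (38/157)   [reduce mod 157]
38 = 2^1·19; (2/157) = -1 since 157 mod 8 = 5, so (38/157) = (-1)^1·(19/157); sign now +1
reciprocity: (19/157) = +1·(157/19) since 19 mod 4 = 3, 157 mod 4 = 1; sign now +1
(157/19) = (5/19)   [reduce mod 19]
reciprocity: (5/19) = +1·(19/5) since 5 mod 4 = 1, 19 mod 4 = 3; sign now +1
(19/5) = (4/5)   [reduce mod 5]
4 = 2^2·1; (2/5) = -1 since 5 mod 8 = 5, so (4/5) = (-1)^2·(1/5); sign now +1
(1/5) = 1; final value = sign = +1

1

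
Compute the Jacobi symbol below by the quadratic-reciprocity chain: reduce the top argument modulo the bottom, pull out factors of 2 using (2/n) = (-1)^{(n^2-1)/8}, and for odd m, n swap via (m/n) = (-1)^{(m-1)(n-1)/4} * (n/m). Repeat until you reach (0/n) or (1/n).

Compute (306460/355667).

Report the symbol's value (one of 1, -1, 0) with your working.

306460 = 2^2·76615; (2/355667) = -1 since 355667 mod 8 = 3, so (306460/355667) = (-1)^2·(76615/355667); sign now +1
reciprocity: (76615/355667) = -1·(355667/76615) since 76615 mod 4 = 3, 355667 mod 4 = 3; sign now -1
(355667/76615) = (49207/76615)   [reduce mod 76615]
reciprocity: (49207/76615) = -1·(76615/49207) since 49207 mod 4 = 3, 76615 mod 4 = 3; sign now +1
(76615/49207) = (27408/49207)   [reduce mod 49207]
27408 = 2^4·1713; (2/49207) = +1 since 49207 mod 8 = 7, so (27408/49207) = (+1)^4·(1713/49207); sign now +1
reciprocity: (1713/49207) = +1·(49207/1713) since 1713 mod 4 = 1, 49207 mod 4 = 3; sign now +1
(49207/1713) = (1243/1713)   [reduce mod 1713]
reciprocity: (1243/1713) = +1·(1713/1243) since 1243 mod 4 = 3, 1713 mod 4 = 1; sign now +1
(1713/1243) = (470/1243)   [reduce mod 1243]
470 = 2^1·235; (2/1243) = -1 since 1243 mod 8 = 3, so (470/1243) = (-1)^1·(235/1243); sign now -1
reciprocity: (235/1243) = -1·(1243/235) since 235 mod 4 = 3, 1243 mod 4 = 3; sign now +1
(1243/235) = (68/235)   [reduce mod 235]
68 = 2^2·17; (2/235) = -1 since 235 mod 8 = 3, so (68/235) = (-1)^2·(17/235); sign now +1
reciprocity: (17/235) = +1·(235/17) since 17 mod 4 = 1, 235 mod 4 = 3; sign now +1
(235/17) = (14/17)   [reduce mod 17]
14 = 2^1·7; (2/17) = +1 since 17 mod 8 = 1, so (14/17) = (+1)^1·(7/17); sign now +1
reciprocity: (7/17) = +1·(17/7) since 7 mod 4 = 3, 17 mod 4 = 1; sign now +1
(17/7) = (3/7)   [reduce mod 7]
reciprocity: (3/7) = -1·(7/3) since 3 mod 4 = 3, 7 mod 4 = 3; sign now -1
(7/3) = (1/3)   [reduce mod 3]
(1/3) = 1; final value = sign = -1

-1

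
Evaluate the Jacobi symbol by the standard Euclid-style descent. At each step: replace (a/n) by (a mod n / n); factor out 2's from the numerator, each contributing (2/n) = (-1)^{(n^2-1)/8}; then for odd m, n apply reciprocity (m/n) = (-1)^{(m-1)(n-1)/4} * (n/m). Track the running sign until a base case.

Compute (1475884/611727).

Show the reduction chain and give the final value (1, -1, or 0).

(1475884/611727): 1475884 mod 611727 = 252430, so (1475884/611727) = (252430/611727)
factor out 2^1: 252430 = 2^1·126215; with 611727 mod 8 = 7, (2/611727) = +1; sign now +1; continue with (126215/611727)
flip (126215/611727) -> (611727/126215): both odd, 126215 mod 4 = 3, 611727 mod 4 = 3, so the flip contributes -1; sign now -1
(611727/126215): 611727 mod 126215 = 106867, so (611727/126215) = (106867/126215)
flip (106867/126215) -> (126215/106867): both odd, 106867 mod 4 = 3, 126215 mod 4 = 3, so the flip contributes -1; sign now +1
(126215/106867): 126215 mod 106867 = 19348, so (126215/106867) = (19348/106867)
factor out 2^2: 19348 = 2^2·4837; with 106867 mod 8 = 3, (2/106867) = -1; sign now +1; continue with (4837/106867)
flip (4837/106867) -> (106867/4837): both odd, 4837 mod 4 = 1, 106867 mod 4 = 3, so the flip contributes +1; sign now +1
(106867/4837): 106867 mod 4837 = 453, so (106867/4837) = (453/4837)
flip (453/4837) -> (4837/453): both odd, 453 mod 4 = 1, 4837 mod 4 = 1, so the flip contributes +1; sign now +1
(4837/453): 4837 mod 453 = 307, so (4837/453) = (307/453)
flip (307/453) -> (453/307): both odd, 307 mod 4 = 3, 453 mod 4 = 1, so the flip contributes +1; sign now +1
(453/307): 453 mod 307 = 146, so (453/307) = (146/307)
factor out 2^1: 146 = 2^1·73; with 307 mod 8 = 3, (2/307) = -1; sign now -1; continue with (73/307)
flip (73/307) -> (307/73): both odd, 73 mod 4 = 1, 307 mod 4 = 3, so the flip contributes +1; sign now -1
(307/73): 307 mod 73 = 15, so (307/73) = (15/73)
flip (15/73) -> (73/15): both odd, 15 mod 4 = 3, 73 mod 4 = 1, so the flip contributes +1; sign now -1
(73/15): 73 mod 15 = 13, so (73/15) = (13/15)
flip (13/15) -> (15/13): both odd, 13 mod 4 = 1, 15 mod 4 = 3, so the flip contributes +1; sign now -1
(15/13): 15 mod 13 = 2, so (15/13) = (2/13)
factor out 2^1: 2 = 2^1·1; with 13 mod 8 = 5, (2/13) = -1; sign now +1; continue with (1/13)
reached (1/13) = 1, so the symbol is +1

1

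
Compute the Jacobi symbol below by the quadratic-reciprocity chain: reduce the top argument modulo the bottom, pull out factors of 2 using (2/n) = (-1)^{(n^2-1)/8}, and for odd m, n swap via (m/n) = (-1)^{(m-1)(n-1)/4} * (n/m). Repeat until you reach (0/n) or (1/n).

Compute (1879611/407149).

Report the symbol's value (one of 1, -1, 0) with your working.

(1879611/407149) = (251015/407149)   [reduce mod 407149]
reciprocity: (251015/407149) = +1·(407149/251015) since 251015 mod 4 = 3, 407149 mod 4 = 1; sign now +1
(407149/251015) = (156134/251015)   [reduce mod 251015]
156134 = 2^1·78067; (2/251015) = +1 since 251015 mod 8 = 7, so (156134/251015) = (+1)^1·(78067/251015); sign now +1
reciprocity: (78067/251015) = -1·(251015/78067) since 78067 mod 4 = 3, 251015 mod 4 = 3; sign now -1
(251015/78067) = (16814/78067)   [reduce mod 78067]
16814 = 2^1·8407; (2/78067) = -1 since 78067 mod 8 = 3, so (16814/78067) = (-1)^1·(8407/78067); sign now +1
reciprocity: (8407/78067) = -1·(78067/8407) since 8407 mod 4 = 3, 78067 mod 4 = 3; sign now -1
(78067/8407) = (2404/8407)   [reduce mod 8407]
2404 = 2^2·601; (2/8407) = +1 since 8407 mod 8 = 7, so (2404/8407) = (+1)^2·(601/8407); sign now -1
reciprocity: (601/8407) = +1·(8407/601) since 601 mod 4 = 1, 8407 mod 4 = 3; sign now -1
(8407/601) = (594/601)   [reduce mod 601]
594 = 2^1·297; (2/601) = +1 since 601 mod 8 = 1, so (594/601) = (+1)^1·(297/601); sign now -1
reciprocity: (297/601) = +1·(601/297) since 297 mod 4 = 1, 601 mod 4 = 1; sign now -1
(601/297) = (7/297)   [reduce mod 297]
reciprocity: (7/297) = +1·(297/7) since 7 mod 4 = 3, 297 mod 4 = 1; sign now -1
(297/7) = (3/7)   [reduce mod 7]
reciprocity: (3/7) = -1·(7/3) since 3 mod 4 = 3, 7 mod 4 = 3; sign now +1
(7/3) = (1/3)   [reduce mod 3]
(1/3) = 1; final value = sign = +1

1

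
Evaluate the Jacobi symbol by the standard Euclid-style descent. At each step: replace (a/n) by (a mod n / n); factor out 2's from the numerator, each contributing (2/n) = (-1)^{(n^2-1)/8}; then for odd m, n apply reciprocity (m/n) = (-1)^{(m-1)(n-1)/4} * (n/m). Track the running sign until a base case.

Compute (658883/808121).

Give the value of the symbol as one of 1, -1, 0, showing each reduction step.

flip (658883/808121) -> (808121/658883): both odd, 658883 mod 4 = 3, 808121 mod 4 = 1, so the flip contributes +1; sign now +1
(808121/658883): 808121 mod 658883 = 149238, so (808121/658883) = (149238/658883)
factor out 2^1: 149238 = 2^1·74619; with 658883 mod 8 = 3, (2/658883) = -1; sign now -1; continue with (74619/658883)
flip (74619/658883) -> (658883/74619): both odd, 74619 mod 4 = 3, 658883 mod 4 = 3, so the flip contributes -1; sign now +1
(658883/74619): 658883 mod 74619 = 61931, so (658883/74619) = (61931/74619)
flip (61931/74619) -> (74619/61931): both odd, 61931 mod 4 = 3, 74619 mod 4 = 3, so the flip contributes -1; sign now -1
(74619/61931): 74619 mod 61931 = 12688, so (74619/61931) = (12688/61931)
factor out 2^4: 12688 = 2^4·793; with 61931 mod 8 = 3, (2/61931) = -1; sign now -1; continue with (793/61931)
flip (793/61931) -> (61931/793): both odd, 793 mod 4 = 1, 61931 mod 4 = 3, so the flip contributes +1; sign now -1
(61931/793): 61931 mod 793 = 77, so (61931/793) = (77/793)
flip (77/793) -> (793/77): both odd, 77 mod 4 = 1, 793 mod 4 = 1, so the flip contributes +1; sign now -1
(793/77): 793 mod 77 = 23, so (793/77) = (23/77)
flip (23/77) -> (77/23): both odd, 23 mod 4 = 3, 77 mod 4 = 1, so the flip contributes +1; sign now -1
(77/23): 77 mod 23 = 8, so (77/23) = (8/23)
factor out 2^3: 8 = 2^3·1; with 23 mod 8 = 7, (2/23) = +1; sign now -1; continue with (1/23)
reached (1/23) = 1, so the symbol is -1

-1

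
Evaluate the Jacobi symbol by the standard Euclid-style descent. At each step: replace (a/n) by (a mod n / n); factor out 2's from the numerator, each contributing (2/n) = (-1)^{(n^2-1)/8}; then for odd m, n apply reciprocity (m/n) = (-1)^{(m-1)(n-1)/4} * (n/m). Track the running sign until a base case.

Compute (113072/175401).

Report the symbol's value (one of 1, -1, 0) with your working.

113072 = 2^4·7067; (2/175401) = +1 since 175401 mod 8 = 1, so (113072/175401) = (+1)^4·(7067/175401); sign now +1
reciprocity: (7067/175401) = +1·(175401/7067) since 7067 mod 4 = 3, 175401 mod 4 = 1; sign now +1
(175401/7067) = (5793/7067)   [reduce mod 7067]
reciprocity: (5793/7067) = +1·(7067/5793) since 5793 mod 4 = 1, 7067 mod 4 = 3; sign now +1
(7067/5793) = (1274/5793)   [reduce mod 5793]
1274 = 2^1·637; (2/5793) = +1 since 5793 mod 8 = 1, so (1274/5793) = (+1)^1·(637/5793); sign now +1
reciprocity: (637/5793) = +1·(5793/637) since 637 mod 4 = 1, 5793 mod 4 = 1; sign now +1
(5793/637) = (60/637)   [reduce mod 637]
60 = 2^2·15; (2/637) = -1 since 637 mod 8 = 5, so (60/637) = (-1)^2·(15/637); sign now +1
reciprocity: (15/637) = +1·(637/15) since 15 mod 4 = 3, 637 mod 4 = 1; sign now +1
(637/15) = (7/15)   [reduce mod 15]
reciprocity: (7/15) = -1·(15/7) since 7 mod 4 = 3, 15 mod 4 = 3; sign now -1
(15/7) = (1/7)   [reduce mod 7]
(1/7) = 1; final value = sign = -1

-1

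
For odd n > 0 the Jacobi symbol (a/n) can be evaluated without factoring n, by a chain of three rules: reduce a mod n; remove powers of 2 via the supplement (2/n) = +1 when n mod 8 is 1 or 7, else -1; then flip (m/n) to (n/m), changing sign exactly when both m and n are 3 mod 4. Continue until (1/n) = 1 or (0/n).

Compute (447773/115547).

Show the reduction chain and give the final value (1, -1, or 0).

1

(447773/115547) = (101132/115547)   [reduce mod 115547]
101132 = 2^2·25283; (2/115547) = -1 since 115547 mod 8 = 3, so (101132/115547) = (-1)^2·(25283/115547); sign now +1
reciprocity: (25283/115547) = -1·(115547/25283) since 25283 mod 4 = 3, 115547 mod 4 = 3; sign now -1
(115547/25283) = (14415/25283)   [reduce mod 25283]
reciprocity: (14415/25283) = -1·(25283/14415) since 14415 mod 4 = 3, 25283 mod 4 = 3; sign now +1
(25283/14415) = (10868/14415)   [reduce mod 14415]
10868 = 2^2·2717; (2/14415) = +1 since 14415 mod 8 = 7, so (10868/14415) = (+1)^2·(2717/14415); sign now +1
reciprocity: (2717/14415) = +1·(14415/2717) since 2717 mod 4 = 1, 14415 mod 4 = 3; sign now +1
(14415/2717) = (830/2717)   [reduce mod 2717]
830 = 2^1·415; (2/2717) = -1 since 2717 mod 8 = 5, so (830/2717) = (-1)^1·(415/2717); sign now -1
reciprocity: (415/2717) = +1·(2717/415) since 415 mod 4 = 3, 2717 mod 4 = 1; sign now -1
(2717/415) = (227/415)   [reduce mod 415]
reciprocity: (227/415) = -1·(415/227) since 227 mod 4 = 3, 415 mod 4 = 3; sign now +1
(415/227) = (188/227)   [reduce mod 227]
188 = 2^2·47; (2/227) = -1 since 227 mod 8 = 3, so (188/227) = (-1)^2·(47/227); sign now +1
reciprocity: (47/227) = -1·(227/47) since 47 mod 4 = 3, 227 mod 4 = 3; sign now -1
(227/47) = (39/47)   [reduce mod 47]
reciprocity: (39/47) = -1·(47/39) since 39 mod 4 = 3, 47 mod 4 = 3; sign now +1
(47/39) = (8/39)   [reduce mod 39]
8 = 2^3·1; (2/39) = +1 since 39 mod 8 = 7, so (8/39) = (+1)^3·(1/39); sign now +1
(1/39) = 1; final value = sign = +1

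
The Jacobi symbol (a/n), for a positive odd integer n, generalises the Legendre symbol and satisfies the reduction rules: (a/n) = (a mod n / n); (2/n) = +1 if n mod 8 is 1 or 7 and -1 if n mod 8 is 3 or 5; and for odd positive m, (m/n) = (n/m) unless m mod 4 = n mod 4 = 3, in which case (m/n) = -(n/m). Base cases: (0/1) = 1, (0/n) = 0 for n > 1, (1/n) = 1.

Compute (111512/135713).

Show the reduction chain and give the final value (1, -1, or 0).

111512 = 2^3·13939; (2/135713) = +1 since 135713 mod 8 = 1, so (111512/135713) = (+1)^3·(13939/135713); sign now +1
reciprocity: (13939/135713) = +1·(135713/13939) since 13939 mod 4 = 3, 135713 mod 4 = 1; sign now +1
(135713/13939) = (10262/13939)   [reduce mod 13939]
10262 = 2^1·5131; (2/13939) = -1 since 13939 mod 8 = 3, so (10262/13939) = (-1)^1·(5131/13939); sign now -1
reciprocity: (5131/13939) = -1·(13939/5131) since 5131 mod 4 = 3, 13939 mod 4 = 3; sign now +1
(13939/5131) = (3677/5131)   [reduce mod 5131]
reciprocity: (3677/5131) = +1·(5131/3677) since 3677 mod 4 = 1, 5131 mod 4 = 3; sign now +1
(5131/3677) = (1454/3677)   [reduce mod 3677]
1454 = 2^1·727; (2/3677) = -1 since 3677 mod 8 = 5, so (1454/3677) = (-1)^1·(727/3677); sign now -1
reciprocity: (727/3677) = +1·(3677/727) since 727 mod 4 = 3, 3677 mod 4 = 1; sign now -1
(3677/727) = (42/727)   [reduce mod 727]
42 = 2^1·21; (2/727) = +1 since 727 mod 8 = 7, so (42/727) = (+1)^1·(21/727); sign now -1
reciprocity: (21/727) = +1·(727/21) since 21 mod 4 = 1, 727 mod 4 = 3; sign now -1
(727/21) = (13/21)   [reduce mod 21]
reciprocity: (13/21) = +1·(21/13) since 13 mod 4 = 1, 21 mod 4 = 1; sign now -1
(21/13) = (8/13)   [reduce mod 13]
8 = 2^3·1; (2/13) = -1 since 13 mod 8 = 5, so (8/13) = (-1)^3·(1/13); sign now +1
(1/13) = 1; final value = sign = +1

1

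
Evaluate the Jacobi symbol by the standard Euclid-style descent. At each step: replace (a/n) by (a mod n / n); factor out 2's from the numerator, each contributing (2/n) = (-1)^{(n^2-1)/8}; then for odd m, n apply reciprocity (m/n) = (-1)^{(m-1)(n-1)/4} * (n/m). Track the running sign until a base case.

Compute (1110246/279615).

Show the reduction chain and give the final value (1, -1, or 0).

(1110246/279615) = (271401/279615)   [reduce mod 279615]
reciprocity: (271401/279615) = +1·(279615/271401) since 271401 mod 4 = 1, 279615 mod 4 = 3; sign now +1
(279615/271401) = (8214/271401)   [reduce mod 271401]
8214 = 2^1·4107; (2/271401) = +1 since 271401 mod 8 = 1, so (8214/271401) = (+1)^1·(4107/271401); sign now +1
reciprocity: (4107/271401) = +1·(271401/4107) since 4107 mod 4 = 3, 271401 mod 4 = 1; sign now +1
(271401/4107) = (339/4107)   [reduce mod 4107]
reciprocity: (339/4107) = -1·(4107/339) since 339 mod 4 = 3, 4107 mod 4 = 3; sign now -1
(4107/339) = (39/339)   [reduce mod 339]
reciprocity: (39/339) = -1·(339/39) since 39 mod 4 = 3, 339 mod 4 = 3; sign now +1
(339/39) = (27/39)   [reduce mod 39]
reciprocity: (27/39) = -1·(39/27) since 27 mod 4 = 3, 39 mod 4 = 3; sign now -1
(39/27) = (12/27)   [reduce mod 27]
12 = 2^2·3; (2/27) = -1 since 27 mod 8 = 3, so (12/27) = (-1)^2·(3/27); sign now -1
reciprocity: (3/27) = -1·(27/3) since 3 mod 4 = 3, 27 mod 4 = 3; sign now +1
(27/3) = (0/3)   [reduce mod 3]
(0/3) = 0   [gcd(a, n) > 1]; final value = 0

0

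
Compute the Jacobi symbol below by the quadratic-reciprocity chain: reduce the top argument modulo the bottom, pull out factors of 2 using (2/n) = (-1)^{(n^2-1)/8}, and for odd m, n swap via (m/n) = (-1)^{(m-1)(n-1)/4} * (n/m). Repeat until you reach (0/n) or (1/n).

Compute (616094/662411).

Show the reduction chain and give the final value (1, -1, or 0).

-1

616094 = 2^1·308047; (2/662411) = -1 since 662411 mod 8 = 3, so (616094/662411) = (-1)^1·(308047/662411); sign now -1
reciprocity: (308047/662411) = -1·(662411/308047) since 308047 mod 4 = 3, 662411 mod 4 = 3; sign now +1
(662411/308047) = (46317/308047)   [reduce mod 308047]
reciprocity: (46317/308047) = +1·(308047/46317) since 46317 mod 4 = 1, 308047 mod 4 = 3; sign now +1
(308047/46317) = (30145/46317)   [reduce mod 46317]
reciprocity: (30145/46317) = +1·(46317/30145) since 30145 mod 4 = 1, 46317 mod 4 = 1; sign now +1
(46317/30145) = (16172/30145)   [reduce mod 30145]
16172 = 2^2·4043; (2/30145) = +1 since 30145 mod 8 = 1, so (16172/30145) = (+1)^2·(4043/30145); sign now +1
reciprocity: (4043/30145) = +1·(30145/4043) since 4043 mod 4 = 3, 30145 mod 4 = 1; sign now +1
(30145/4043) = (1844/4043)   [reduce mod 4043]
1844 = 2^2·461; (2/4043) = -1 since 4043 mod 8 = 3, so (1844/4043) = (-1)^2·(461/4043); sign now +1
reciprocity: (461/4043) = +1·(4043/461) since 461 mod 4 = 1, 4043 mod 4 = 3; sign now +1
(4043/461) = (355/461)   [reduce mod 461]
reciprocity: (355/461) = +1·(461/355) since 355 mod 4 = 3, 461 mod 4 = 1; sign now +1
(461/355) = (106/355)   [reduce mod 355]
106 = 2^1·53; (2/355) = -1 since 355 mod 8 = 3, so (106/355) = (-1)^1·(53/355); sign now -1
reciprocity: (53/355) = +1·(355/53) since 53 mod 4 = 1, 355 mod 4 = 3; sign now -1
(355/53) = (37/53)   [reduce mod 53]
reciprocity: (37/53) = +1·(53/37) since 37 mod 4 = 1, 53 mod 4 = 1; sign now -1
(53/37) = (16/37)   [reduce mod 37]
16 = 2^4·1; (2/37) = -1 since 37 mod 8 = 5, so (16/37) = (-1)^4·(1/37); sign now -1
(1/37) = 1; final value = sign = -1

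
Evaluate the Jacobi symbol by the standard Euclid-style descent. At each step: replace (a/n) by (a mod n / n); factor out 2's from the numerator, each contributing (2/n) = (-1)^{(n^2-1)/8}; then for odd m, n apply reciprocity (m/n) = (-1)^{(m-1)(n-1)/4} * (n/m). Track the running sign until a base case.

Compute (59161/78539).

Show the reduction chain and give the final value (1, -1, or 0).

flip (59161/78539) -> (78539/59161): both odd, 59161 mod 4 = 1, 78539 mod 4 = 3, so the flip contributes +1; sign now +1
(78539/59161): 78539 mod 59161 = 19378, so (78539/59161) = (19378/59161)
factor out 2^1: 19378 = 2^1·9689; with 59161 mod 8 = 1, (2/59161) = +1; sign now +1; continue with (9689/59161)
flip (9689/59161) -> (59161/9689): both odd, 9689 mod 4 = 1, 59161 mod 4 = 1, so the flip contributes +1; sign now +1
(59161/9689): 59161 mod 9689 = 1027, so (59161/9689) = (1027/9689)
flip (1027/9689) -> (9689/1027): both odd, 1027 mod 4 = 3, 9689 mod 4 = 1, so the flip contributes +1; sign now +1
(9689/1027): 9689 mod 1027 = 446, so (9689/1027) = (446/1027)
factor out 2^1: 446 = 2^1·223; with 1027 mod 8 = 3, (2/1027) = -1; sign now -1; continue with (223/1027)
flip (223/1027) -> (1027/223): both odd, 223 mod 4 = 3, 1027 mod 4 = 3, so the flip contributes -1; sign now +1
(1027/223): 1027 mod 223 = 135, so (1027/223) = (135/223)
flip (135/223) -> (223/135): both odd, 135 mod 4 = 3, 223 mod 4 = 3, so the flip contributes -1; sign now -1
(223/135): 223 mod 135 = 88, so (223/135) = (88/135)
factor out 2^3: 88 = 2^3·11; with 135 mod 8 = 7, (2/135) = +1; sign now -1; continue with (11/135)
flip (11/135) -> (135/11): both odd, 11 mod 4 = 3, 135 mod 4 = 3, so the flip contributes -1; sign now +1
(135/11): 135 mod 11 = 3, so (135/11) = (3/11)
flip (3/11) -> (11/3): both odd, 3 mod 4 = 3, 11 mod 4 = 3, so the flip contributes -1; sign now -1
(11/3): 11 mod 3 = 2, so (11/3) = (2/3)
factor out 2^1: 2 = 2^1·1; with 3 mod 8 = 3, (2/3) = -1; sign now +1; continue with (1/3)
reached (1/3) = 1, so the symbol is +1

1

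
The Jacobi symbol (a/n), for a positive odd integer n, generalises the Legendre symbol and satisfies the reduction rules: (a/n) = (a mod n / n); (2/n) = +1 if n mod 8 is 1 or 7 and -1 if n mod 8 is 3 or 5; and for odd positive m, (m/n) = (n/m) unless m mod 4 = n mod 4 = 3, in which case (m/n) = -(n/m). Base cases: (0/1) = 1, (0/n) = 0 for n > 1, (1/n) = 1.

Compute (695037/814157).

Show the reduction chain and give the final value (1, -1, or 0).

flip (695037/814157) -> (814157/695037): both odd, 695037 mod 4 = 1, 814157 mod 4 = 1, so the flip contributes +1; sign now +1
(814157/695037): 814157 mod 695037 = 119120, so (814157/695037) = (119120/695037)
factor out 2^4: 119120 = 2^4·7445; with 695037 mod 8 = 5, (2/695037) = -1; sign now +1; continue with (7445/695037)
flip (7445/695037) -> (695037/7445): both odd, 7445 mod 4 = 1, 695037 mod 4 = 1, so the flip contributes +1; sign now +1
(695037/7445): 695037 mod 7445 = 2652, so (695037/7445) = (2652/7445)
factor out 2^2: 2652 = 2^2·663; with 7445 mod 8 = 5, (2/7445) = -1; sign now +1; continue with (663/7445)
flip (663/7445) -> (7445/663): both odd, 663 mod 4 = 3, 7445 mod 4 = 1, so the flip contributes +1; sign now +1
(7445/663): 7445 mod 663 = 152, so (7445/663) = (152/663)
factor out 2^3: 152 = 2^3·19; with 663 mod 8 = 7, (2/663) = +1; sign now +1; continue with (19/663)
flip (19/663) -> (663/19): both odd, 19 mod 4 = 3, 663 mod 4 = 3, so the flip contributes -1; sign now -1
(663/19): 663 mod 19 = 17, so (663/19) = (17/19)
flip (17/19) -> (19/17): both odd, 17 mod 4 = 1, 19 mod 4 = 3, so the flip contributes +1; sign now -1
(19/17): 19 mod 17 = 2, so (19/17) = (2/17)
factor out 2^1: 2 = 2^1·1; with 17 mod 8 = 1, (2/17) = +1; sign now -1; continue with (1/17)
reached (1/17) = 1, so the symbol is -1

-1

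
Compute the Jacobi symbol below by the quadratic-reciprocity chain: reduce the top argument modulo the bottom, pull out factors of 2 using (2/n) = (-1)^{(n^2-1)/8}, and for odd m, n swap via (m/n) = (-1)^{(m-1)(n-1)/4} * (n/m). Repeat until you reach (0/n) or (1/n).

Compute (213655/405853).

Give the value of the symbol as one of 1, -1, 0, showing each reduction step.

1

flip (213655/405853) -> (405853/213655): both odd, 213655 mod 4 = 3, 405853 mod 4 = 1, so the flip contributes +1; sign now +1
(405853/213655): 405853 mod 213655 = 192198, so (405853/213655) = (192198/213655)
factor out 2^1: 192198 = 2^1·96099; with 213655 mod 8 = 7, (2/213655) = +1; sign now +1; continue with (96099/213655)
flip (96099/213655) -> (213655/96099): both odd, 96099 mod 4 = 3, 213655 mod 4 = 3, so the flip contributes -1; sign now -1
(213655/96099): 213655 mod 96099 = 21457, so (213655/96099) = (21457/96099)
flip (21457/96099) -> (96099/21457): both odd, 21457 mod 4 = 1, 96099 mod 4 = 3, so the flip contributes +1; sign now -1
(96099/21457): 96099 mod 21457 = 10271, so (96099/21457) = (10271/21457)
flip (10271/21457) -> (21457/10271): both odd, 10271 mod 4 = 3, 21457 mod 4 = 1, so the flip contributes +1; sign now -1
(21457/10271): 21457 mod 10271 = 915, so (21457/10271) = (915/10271)
flip (915/10271) -> (10271/915): both odd, 915 mod 4 = 3, 10271 mod 4 = 3, so the flip contributes -1; sign now +1
(10271/915): 10271 mod 915 = 206, so (10271/915) = (206/915)
factor out 2^1: 206 = 2^1·103; with 915 mod 8 = 3, (2/915) = -1; sign now -1; continue with (103/915)
flip (103/915) -> (915/103): both odd, 103 mod 4 = 3, 915 mod 4 = 3, so the flip contributes -1; sign now +1
(915/103): 915 mod 103 = 91, so (915/103) = (91/103)
flip (91/103) -> (103/91): both odd, 91 mod 4 = 3, 103 mod 4 = 3, so the flip contributes -1; sign now -1
(103/91): 103 mod 91 = 12, so (103/91) = (12/91)
factor out 2^2: 12 = 2^2·3; with 91 mod 8 = 3, (2/91) = -1; sign now -1; continue with (3/91)
flip (3/91) -> (91/3): both odd, 3 mod 4 = 3, 91 mod 4 = 3, so the flip contributes -1; sign now +1
(91/3): 91 mod 3 = 1, so (91/3) = (1/3)
reached (1/3) = 1, so the symbol is +1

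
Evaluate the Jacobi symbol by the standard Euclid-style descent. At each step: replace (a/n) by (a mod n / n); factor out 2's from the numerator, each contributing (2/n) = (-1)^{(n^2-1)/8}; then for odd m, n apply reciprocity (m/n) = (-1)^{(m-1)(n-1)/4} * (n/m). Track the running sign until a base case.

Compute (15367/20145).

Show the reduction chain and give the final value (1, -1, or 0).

flip (15367/20145) -> (20145/15367): both odd, 15367 mod 4 = 3, 20145 mod 4 = 1, so the flip contributes +1; sign now +1
(20145/15367): 20145 mod 15367 = 4778, so (20145/15367) = (4778/15367)
factor out 2^1: 4778 = 2^1·2389; with 15367 mod 8 = 7, (2/15367) = +1; sign now +1; continue with (2389/15367)
flip (2389/15367) -> (15367/2389): both odd, 2389 mod 4 = 1, 15367 mod 4 = 3, so the flip contributes +1; sign now +1
(15367/2389): 15367 mod 2389 = 1033, so (15367/2389) = (1033/2389)
flip (1033/2389) -> (2389/1033): both odd, 1033 mod 4 = 1, 2389 mod 4 = 1, so the flip contributes +1; sign now +1
(2389/1033): 2389 mod 1033 = 323, so (2389/1033) = (323/1033)
flip (323/1033) -> (1033/323): both odd, 323 mod 4 = 3, 1033 mod 4 = 1, so the flip contributes +1; sign now +1
(1033/323): 1033 mod 323 = 64, so (1033/323) = (64/323)
factor out 2^6: 64 = 2^6·1; with 323 mod 8 = 3, (2/323) = -1; sign now +1; continue with (1/323)
reached (1/323) = 1, so the symbol is +1

1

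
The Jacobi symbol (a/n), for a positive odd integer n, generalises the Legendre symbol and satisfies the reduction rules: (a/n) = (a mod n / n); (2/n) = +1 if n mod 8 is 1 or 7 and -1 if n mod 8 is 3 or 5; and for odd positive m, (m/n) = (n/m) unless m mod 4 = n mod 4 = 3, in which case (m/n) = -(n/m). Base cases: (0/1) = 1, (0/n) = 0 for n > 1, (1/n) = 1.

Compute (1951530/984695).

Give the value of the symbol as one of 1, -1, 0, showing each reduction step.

(1951530/984695): 1951530 mod 984695 = 966835, so (1951530/984695) = (966835/984695)
flip (966835/984695) -> (984695/966835): both odd, 966835 mod 4 = 3, 984695 mod 4 = 3, so the flip contributes -1; sign now -1
(984695/966835): 984695 mod 966835 = 17860, so (984695/966835) = (17860/966835)
factor out 2^2: 17860 = 2^2·4465; with 966835 mod 8 = 3, (2/966835) = -1; sign now -1; continue with (4465/966835)
flip (4465/966835) -> (966835/4465): both odd, 4465 mod 4 = 1, 966835 mod 4 = 3, so the flip contributes +1; sign now -1
(966835/4465): 966835 mod 4465 = 2395, so (966835/4465) = (2395/4465)
flip (2395/4465) -> (4465/2395): both odd, 2395 mod 4 = 3, 4465 mod 4 = 1, so the flip contributes +1; sign now -1
(4465/2395): 4465 mod 2395 = 2070, so (4465/2395) = (2070/2395)
factor out 2^1: 2070 = 2^1·1035; with 2395 mod 8 = 3, (2/2395) = -1; sign now +1; continue with (1035/2395)
flip (1035/2395) -> (2395/1035): both odd, 1035 mod 4 = 3, 2395 mod 4 = 3, so the flip contributes -1; sign now -1
(2395/1035): 2395 mod 1035 = 325, so (2395/1035) = (325/1035)
flip (325/1035) -> (1035/325): both odd, 325 mod 4 = 1, 1035 mod 4 = 3, so the flip contributes +1; sign now -1
(1035/325): 1035 mod 325 = 60, so (1035/325) = (60/325)
factor out 2^2: 60 = 2^2·15; with 325 mod 8 = 5, (2/325) = -1; sign now -1; continue with (15/325)
flip (15/325) -> (325/15): both odd, 15 mod 4 = 3, 325 mod 4 = 1, so the flip contributes +1; sign now -1
(325/15): 325 mod 15 = 10, so (325/15) = (10/15)
factor out 2^1: 10 = 2^1·5; with 15 mod 8 = 7, (2/15) = +1; sign now -1; continue with (5/15)
flip (5/15) -> (15/5): both odd, 5 mod 4 = 1, 15 mod 4 = 3, so the flip contributes +1; sign now -1
(15/5): 15 mod 5 = 0, so (15/5) = (0/5)
reached (0/5); gcd(a, n) > 1, so (0/5) = 0 and the symbol is 0

0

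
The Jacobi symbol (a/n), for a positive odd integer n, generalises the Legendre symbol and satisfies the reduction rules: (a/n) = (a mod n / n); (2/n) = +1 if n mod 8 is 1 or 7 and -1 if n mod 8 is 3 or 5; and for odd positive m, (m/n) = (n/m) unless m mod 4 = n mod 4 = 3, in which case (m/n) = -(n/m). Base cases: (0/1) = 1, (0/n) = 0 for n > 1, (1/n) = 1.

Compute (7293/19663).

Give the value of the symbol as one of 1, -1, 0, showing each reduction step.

-1

reciprocity: (7293/19663) = +1·(19663/7293) since 7293 mod 4 = 1, 19663 mod 4 = 3; sign now +1
(19663/7293) = (5077/7293)   [reduce mod 7293]
reciprocity: (5077/7293) = +1·(7293/5077) since 5077 mod 4 = 1, 7293 mod 4 = 1; sign now +1
(7293/5077) = (2216/5077)   [reduce mod 5077]
2216 = 2^3·277; (2/5077) = -1 since 5077 mod 8 = 5, so (2216/5077) = (-1)^3·(277/5077); sign now -1
reciprocity: (277/5077) = +1·(5077/277) since 277 mod 4 = 1, 5077 mod 4 = 1; sign now -1
(5077/277) = (91/277)   [reduce mod 277]
reciprocity: (91/277) = +1·(277/91) since 91 mod 4 = 3, 277 mod 4 = 1; sign now -1
(277/91) = (4/91)   [reduce mod 91]
4 = 2^2·1; (2/91) = -1 since 91 mod 8 = 3, so (4/91) = (-1)^2·(1/91); sign now -1
(1/91) = 1; final value = sign = -1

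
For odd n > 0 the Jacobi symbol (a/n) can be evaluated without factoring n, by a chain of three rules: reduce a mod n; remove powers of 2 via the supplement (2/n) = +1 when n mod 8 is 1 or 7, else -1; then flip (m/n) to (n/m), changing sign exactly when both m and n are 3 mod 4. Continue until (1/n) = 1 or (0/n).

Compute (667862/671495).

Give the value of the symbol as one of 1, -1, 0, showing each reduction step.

667862 = 2^1·333931; (2/671495) = +1 since 671495 mod 8 = 7, so (667862/671495) = (+1)^1·(333931/671495); sign now +1
reciprocity: (333931/671495) = -1·(671495/333931) since 333931 mod 4 = 3, 671495 mod 4 = 3; sign now -1
(671495/333931) = (3633/333931)   [reduce mod 333931]
reciprocity: (3633/333931) = +1·(333931/3633) since 3633 mod 4 = 1, 333931 mod 4 = 3; sign now -1
(333931/3633) = (3328/3633)   [reduce mod 3633]
3328 = 2^8·13; (2/3633) = +1 since 3633 mod 8 = 1, so (3328/3633) = (+1)^8·(13/3633); sign now -1
reciprocity: (13/3633) = +1·(3633/13) since 13 mod 4 = 1, 3633 mod 4 = 1; sign now -1
(3633/13) = (6/13)   [reduce mod 13]
6 = 2^1·3; (2/13) = -1 since 13 mod 8 = 5, so (6/13) = (-1)^1·(3/13); sign now +1
reciprocity: (3/13) = +1·(13/3) since 3 mod 4 = 3, 13 mod 4 = 1; sign now +1
(13/3) = (1/3)   [reduce mod 3]
(1/3) = 1; final value = sign = +1

1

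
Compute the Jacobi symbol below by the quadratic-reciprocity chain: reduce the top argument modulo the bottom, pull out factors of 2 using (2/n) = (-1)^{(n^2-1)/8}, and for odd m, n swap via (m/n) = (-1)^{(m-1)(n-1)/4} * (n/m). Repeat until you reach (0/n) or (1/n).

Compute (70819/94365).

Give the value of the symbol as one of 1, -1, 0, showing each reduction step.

flip (70819/94365) -> (94365/70819): both odd, 70819 mod 4 = 3, 94365 mod 4 = 1, so the flip contributes +1; sign now +1
(94365/70819): 94365 mod 70819 = 23546, so (94365/70819) = (23546/70819)
factor out 2^1: 23546 = 2^1·11773; with 70819 mod 8 = 3, (2/70819) = -1; sign now -1; continue with (11773/70819)
flip (11773/70819) -> (70819/11773): both odd, 11773 mod 4 = 1, 70819 mod 4 = 3, so the flip contributes +1; sign now -1
(70819/11773): 70819 mod 11773 = 181, so (70819/11773) = (181/11773)
flip (181/11773) -> (11773/181): both odd, 181 mod 4 = 1, 11773 mod 4 = 1, so the flip contributes +1; sign now -1
(11773/181): 11773 mod 181 = 8, so (11773/181) = (8/181)
factor out 2^3: 8 = 2^3·1; with 181 mod 8 = 5, (2/181) = -1; sign now +1; continue with (1/181)
reached (1/181) = 1, so the symbol is +1

1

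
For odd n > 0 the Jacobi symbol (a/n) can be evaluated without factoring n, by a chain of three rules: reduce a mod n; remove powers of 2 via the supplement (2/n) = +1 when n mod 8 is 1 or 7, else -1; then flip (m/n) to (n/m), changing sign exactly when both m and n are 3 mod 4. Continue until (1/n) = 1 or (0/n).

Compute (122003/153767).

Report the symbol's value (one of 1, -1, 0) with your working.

reciprocity: (122003/153767) = -1·(153767/122003) since 122003 mod 4 = 3, 153767 mod 4 = 3; sign now -1
(153767/122003) = (31764/122003)   [reduce mod 122003]
31764 = 2^2·7941; (2/122003) = -1 since 122003 mod 8 = 3, so (31764/122003) = (-1)^2·(7941/122003); sign now -1
reciprocity: (7941/122003) = +1·(122003/7941) since 7941 mod 4 = 1, 122003 mod 4 = 3; sign now -1
(122003/7941) = (2888/7941)   [reduce mod 7941]
2888 = 2^3·361; (2/7941) = -1 since 7941 mod 8 = 5, so (2888/7941) = (-1)^3·(361/7941); sign now +1
reciprocity: (361/7941) = +1·(7941/361) since 361 mod 4 = 1, 7941 mod 4 = 1; sign now +1
(7941/361) = (360/361)   [reduce mod 361]
360 = 2^3·45; (2/361) = +1 since 361 mod 8 = 1, so (360/361) = (+1)^3·(45/361); sign now +1
reciprocity: (45/361) = +1·(361/45) since 45 mod 4 = 1, 361 mod 4 = 1; sign now +1
(361/45) = (1/45)   [reduce mod 45]
(1/45) = 1; final value = sign = +1

1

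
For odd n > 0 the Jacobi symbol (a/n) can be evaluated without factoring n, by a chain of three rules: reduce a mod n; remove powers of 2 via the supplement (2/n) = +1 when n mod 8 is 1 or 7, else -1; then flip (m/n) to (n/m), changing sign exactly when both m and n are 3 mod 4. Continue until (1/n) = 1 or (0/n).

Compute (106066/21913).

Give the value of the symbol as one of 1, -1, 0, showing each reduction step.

-1

(106066/21913): 106066 mod 21913 = 18414, so (106066/21913) = (18414/21913)
factor out 2^1: 18414 = 2^1·9207; with 21913 mod 8 = 1, (2/21913) = +1; sign now +1; continue with (9207/21913)
flip (9207/21913) -> (21913/9207): both odd, 9207 mod 4 = 3, 21913 mod 4 = 1, so the flip contributes +1; sign now +1
(21913/9207): 21913 mod 9207 = 3499, so (21913/9207) = (3499/9207)
flip (3499/9207) -> (9207/3499): both odd, 3499 mod 4 = 3, 9207 mod 4 = 3, so the flip contributes -1; sign now -1
(9207/3499): 9207 mod 3499 = 2209, so (9207/3499) = (2209/3499)
flip (2209/3499) -> (3499/2209): both odd, 2209 mod 4 = 1, 3499 mod 4 = 3, so the flip contributes +1; sign now -1
(3499/2209): 3499 mod 2209 = 1290, so (3499/2209) = (1290/2209)
factor out 2^1: 1290 = 2^1·645; with 2209 mod 8 = 1, (2/2209) = +1; sign now -1; continue with (645/2209)
flip (645/2209) -> (2209/645): both odd, 645 mod 4 = 1, 2209 mod 4 = 1, so the flip contributes +1; sign now -1
(2209/645): 2209 mod 645 = 274, so (2209/645) = (274/645)
factor out 2^1: 274 = 2^1·137; with 645 mod 8 = 5, (2/645) = -1; sign now +1; continue with (137/645)
flip (137/645) -> (645/137): both odd, 137 mod 4 = 1, 645 mod 4 = 1, so the flip contributes +1; sign now +1
(645/137): 645 mod 137 = 97, so (645/137) = (97/137)
flip (97/137) -> (137/97): both odd, 97 mod 4 = 1, 137 mod 4 = 1, so the flip contributes +1; sign now +1
(137/97): 137 mod 97 = 40, so (137/97) = (40/97)
factor out 2^3: 40 = 2^3·5; with 97 mod 8 = 1, (2/97) = +1; sign now +1; continue with (5/97)
flip (5/97) -> (97/5): both odd, 5 mod 4 = 1, 97 mod 4 = 1, so the flip contributes +1; sign now +1
(97/5): 97 mod 5 = 2, so (97/5) = (2/5)
factor out 2^1: 2 = 2^1·1; with 5 mod 8 = 5, (2/5) = -1; sign now -1; continue with (1/5)
reached (1/5) = 1, so the symbol is -1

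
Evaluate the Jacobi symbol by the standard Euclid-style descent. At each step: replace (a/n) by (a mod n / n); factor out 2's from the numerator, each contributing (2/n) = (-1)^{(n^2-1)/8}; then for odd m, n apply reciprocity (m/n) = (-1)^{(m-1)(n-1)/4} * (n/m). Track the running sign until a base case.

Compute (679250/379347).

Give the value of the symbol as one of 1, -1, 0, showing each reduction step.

1

(679250/379347) = (299903/379347)   [reduce mod 379347]
reciprocity: (299903/379347) = -1·(379347/299903) since 299903 mod 4 = 3, 379347 mod 4 = 3; sign now -1
(379347/299903) = (79444/299903)   [reduce mod 299903]
79444 = 2^2·19861; (2/299903) = +1 since 299903 mod 8 = 7, so (79444/299903) = (+1)^2·(19861/299903); sign now -1
reciprocity: (19861/299903) = +1·(299903/19861) since 19861 mod 4 = 1, 299903 mod 4 = 3; sign now -1
(299903/19861) = (1988/19861)   [reduce mod 19861]
1988 = 2^2·497; (2/19861) = -1 since 19861 mod 8 = 5, so (1988/19861) = (-1)^2·(497/19861); sign now -1
reciprocity: (497/19861) = +1·(19861/497) since 497 mod 4 = 1, 19861 mod 4 = 1; sign now -1
(19861/497) = (478/497)   [reduce mod 497]
478 = 2^1·239; (2/497) = +1 since 497 mod 8 = 1, so (478/497) = (+1)^1·(239/497); sign now -1
reciprocity: (239/497) = +1·(497/239) since 239 mod 4 = 3, 497 mod 4 = 1; sign now -1
(497/239) = (19/239)   [reduce mod 239]
reciprocity: (19/239) = -1·(239/19) since 19 mod 4 = 3, 239 mod 4 = 3; sign now +1
(239/19) = (11/19)   [reduce mod 19]
reciprocity: (11/19) = -1·(19/11) since 11 mod 4 = 3, 19 mod 4 = 3; sign now -1
(19/11) = (8/11)   [reduce mod 11]
8 = 2^3·1; (2/11) = -1 since 11 mod 8 = 3, so (8/11) = (-1)^3·(1/11); sign now +1
(1/11) = 1; final value = sign = +1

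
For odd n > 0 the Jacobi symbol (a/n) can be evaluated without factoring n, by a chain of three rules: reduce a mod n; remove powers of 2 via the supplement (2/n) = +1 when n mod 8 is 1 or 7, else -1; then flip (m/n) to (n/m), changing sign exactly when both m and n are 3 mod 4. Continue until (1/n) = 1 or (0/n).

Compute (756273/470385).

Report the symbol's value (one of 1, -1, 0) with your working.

(756273/470385): 756273 mod 470385 = 285888, so (756273/470385) = (285888/470385)
factor out 2^6: 285888 = 2^6·4467; with 470385 mod 8 = 1, (2/470385) = +1; sign now +1; continue with (4467/470385)
flip (4467/470385) -> (470385/4467): both odd, 4467 mod 4 = 3, 470385 mod 4 = 1, so the flip contributes +1; sign now +1
(470385/4467): 470385 mod 4467 = 1350, so (470385/4467) = (1350/4467)
factor out 2^1: 1350 = 2^1·675; with 4467 mod 8 = 3, (2/4467) = -1; sign now -1; continue with (675/4467)
flip (675/4467) -> (4467/675): both odd, 675 mod 4 = 3, 4467 mod 4 = 3, so the flip contributes -1; sign now +1
(4467/675): 4467 mod 675 = 417, so (4467/675) = (417/675)
flip (417/675) -> (675/417): both odd, 417 mod 4 = 1, 675 mod 4 = 3, so the flip contributes +1; sign now +1
(675/417): 675 mod 417 = 258, so (675/417) = (258/417)
factor out 2^1: 258 = 2^1·129; with 417 mod 8 = 1, (2/417) = +1; sign now +1; continue with (129/417)
flip (129/417) -> (417/129): both odd, 129 mod 4 = 1, 417 mod 4 = 1, so the flip contributes +1; sign now +1
(417/129): 417 mod 129 = 30, so (417/129) = (30/129)
factor out 2^1: 30 = 2^1·15; with 129 mod 8 = 1, (2/129) = +1; sign now +1; continue with (15/129)
flip (15/129) -> (129/15): both odd, 15 mod 4 = 3, 129 mod 4 = 1, so the flip contributes +1; sign now +1
(129/15): 129 mod 15 = 9, so (129/15) = (9/15)
flip (9/15) -> (15/9): both odd, 9 mod 4 = 1, 15 mod 4 = 3, so the flip contributes +1; sign now +1
(15/9): 15 mod 9 = 6, so (15/9) = (6/9)
factor out 2^1: 6 = 2^1·3; with 9 mod 8 = 1, (2/9) = +1; sign now +1; continue with (3/9)
flip (3/9) -> (9/3): both odd, 3 mod 4 = 3, 9 mod 4 = 1, so the flip contributes +1; sign now +1
(9/3): 9 mod 3 = 0, so (9/3) = (0/3)
reached (0/3); gcd(a, n) > 1, so (0/3) = 0 and the symbol is 0

0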